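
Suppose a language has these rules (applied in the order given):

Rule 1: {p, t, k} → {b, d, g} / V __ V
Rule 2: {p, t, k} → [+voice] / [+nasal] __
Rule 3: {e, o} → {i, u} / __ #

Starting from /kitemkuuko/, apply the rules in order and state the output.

Rule 1 (intervocalic voicing): /t/ is a voiceless stop between vowels /i/ and /e/, so it voices to [d]. /k/ is a voiceless stop between vowels /u/ and /o/, so it voices to [g]. /kitemkuuko/ → kidemkuugo.
Rule 2 (post-nasal voicing): /k/ is a voiceless stop immediately after the nasal /m/, so it voices to [g]. /kidemkuugo/ → kidemguugo.
Rule 3 (final vowel raising): /o/ is a mid vowel in word-final position, so it raises to [u]. /kidemguugo/ → kidemguugu.

kidemguugu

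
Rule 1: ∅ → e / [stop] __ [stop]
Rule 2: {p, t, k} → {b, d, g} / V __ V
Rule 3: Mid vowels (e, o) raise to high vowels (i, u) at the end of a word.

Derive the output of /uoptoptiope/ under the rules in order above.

uobedobediobi

Rule 1 (stop-cluster e-epenthesis): /p/ and /t/ form a stop–stop cluster, so [e] is inserted between them. /p/ and /t/ form a stop–stop cluster, so [e] is inserted between them. /uoptoptiope/ → uopetopetiope.
Rule 2 (intervocalic voicing): /p/ is a voiceless stop between vowels /o/ and /e/, so it voices to [b]. /t/ is a voiceless stop between vowels /e/ and /o/, so it voices to [d]. /p/ is a voiceless stop between vowels /o/ and /e/, so it voices to [b]. /t/ is a voiceless stop between vowels /e/ and /i/, so it voices to [d]. /p/ is a voiceless stop between vowels /o/ and /e/, so it voices to [b]. /uopetopetiope/ → uobedobediobe.
Rule 3 (final vowel raising): /e/ is a mid vowel in word-final position, so it raises to [i]. /uobedobediobe/ → uobedobediobi.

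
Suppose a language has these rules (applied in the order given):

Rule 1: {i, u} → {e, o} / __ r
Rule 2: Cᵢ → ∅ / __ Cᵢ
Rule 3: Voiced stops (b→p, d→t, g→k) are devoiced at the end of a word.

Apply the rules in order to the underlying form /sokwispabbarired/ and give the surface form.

Rule 1 (pre-rhotic lowering): /i/ is a high vowel immediately before /r/, so it lowers to [e]. /sokwispabbarired/ → sokwispabbarered.
Rule 2 (degemination): /bb/ is a geminate; the first /b/ deletes. /sokwispabbarered/ → sokwispabarered.
Rule 3 (final devoicing): /d/ is a voiced stop in word-final position, so it devoices to [t]. /sokwispabarered/ → sokwispabareret.

sokwispabareret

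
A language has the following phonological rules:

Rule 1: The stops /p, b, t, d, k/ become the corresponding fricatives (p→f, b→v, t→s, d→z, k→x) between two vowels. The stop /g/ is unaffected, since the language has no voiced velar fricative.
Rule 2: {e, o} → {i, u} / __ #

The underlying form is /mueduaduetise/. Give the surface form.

Rule 1 (intervocalic spirantization): /d/ is a stop between vowels /e/ and /u/, so it spirantizes to the fricative [z]. /d/ is a stop between vowels /a/ and /u/, so it spirantizes to the fricative [z]. /t/ is a stop between vowels /e/ and /i/, so it spirantizes to the fricative [s]. /mueduaduetise/ → muezuazuesise.
Rule 2 (final vowel raising): /e/ is a mid vowel in word-final position, so it raises to [i]. /muezuazuesise/ → muezuazuesisi.

muezuazuesisi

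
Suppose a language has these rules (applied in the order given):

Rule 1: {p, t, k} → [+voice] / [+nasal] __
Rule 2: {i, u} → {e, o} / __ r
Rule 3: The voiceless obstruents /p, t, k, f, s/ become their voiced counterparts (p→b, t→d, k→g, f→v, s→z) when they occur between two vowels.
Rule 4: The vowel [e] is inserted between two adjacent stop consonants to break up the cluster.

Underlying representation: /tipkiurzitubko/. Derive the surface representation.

Rule 1 (post-nasal voicing): no segment meets the environment; /tipkiurzitubko/ is unchanged.
Rule 2 (pre-rhotic lowering): /u/ is a high vowel immediately before /r/, so it lowers to [o]. /tipkiurzitubko/ → tipkiorzitubko.
Rule 3 (intervocalic voicing): /t/ is a voiceless obstruent between vowels /i/ and /u/, so it voices to [d]. /tipkiorzitubko/ → tipkiorzidubko.
Rule 4 (stop-cluster e-epenthesis): /p/ and /k/ form a stop–stop cluster, so [e] is inserted between them. /b/ and /k/ form a stop–stop cluster, so [e] is inserted between them. /tipkiorzidubko/ → tipekiorzidubeko.

tipekiorzidubeko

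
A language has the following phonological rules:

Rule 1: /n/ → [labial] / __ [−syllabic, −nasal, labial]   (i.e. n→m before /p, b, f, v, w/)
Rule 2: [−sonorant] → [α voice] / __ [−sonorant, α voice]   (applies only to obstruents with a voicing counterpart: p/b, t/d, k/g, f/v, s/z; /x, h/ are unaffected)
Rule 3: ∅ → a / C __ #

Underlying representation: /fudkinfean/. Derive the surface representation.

futkimfeana

Rule 1 (nasal place assimilation): /n/ precedes the labial consonant /f/, so it assimilates in place to [m]. /fudkinfean/ → fudkimfean.
Rule 2 (regressive voicing assimilation): /d/ precedes the voiceless obstruent /k/, so it devoices to [t] by assimilation. /fudkimfean/ → futkimfean.
Rule 3 (final a-epenthesis): the form ends in the consonant /n/, so [a] is inserted word-finally. /futkimfean/ → futkimfeana.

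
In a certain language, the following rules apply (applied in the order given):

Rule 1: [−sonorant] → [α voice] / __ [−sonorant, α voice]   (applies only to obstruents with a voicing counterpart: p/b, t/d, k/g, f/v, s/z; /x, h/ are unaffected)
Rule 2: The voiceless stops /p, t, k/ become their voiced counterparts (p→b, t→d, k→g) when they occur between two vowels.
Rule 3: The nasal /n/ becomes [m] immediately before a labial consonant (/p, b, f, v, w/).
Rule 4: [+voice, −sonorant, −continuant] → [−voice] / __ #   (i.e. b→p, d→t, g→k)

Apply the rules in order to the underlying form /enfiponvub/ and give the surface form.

Rule 1 (regressive voicing assimilation): no segment meets the environment; /enfiponvub/ is unchanged.
Rule 2 (intervocalic voicing): /p/ is a voiceless stop between vowels /i/ and /o/, so it voices to [b]. /enfiponvub/ → enfibonvub.
Rule 3 (nasal place assimilation): /n/ precedes the labial consonant /f/, so it assimilates in place to [m]. /n/ precedes the labial consonant /v/, so it assimilates in place to [m]. /enfibonvub/ → emfibomvub.
Rule 4 (final devoicing): /b/ is a voiced stop in word-final position, so it devoices to [p]. /emfibomvub/ → emfibomvup.

emfibomvup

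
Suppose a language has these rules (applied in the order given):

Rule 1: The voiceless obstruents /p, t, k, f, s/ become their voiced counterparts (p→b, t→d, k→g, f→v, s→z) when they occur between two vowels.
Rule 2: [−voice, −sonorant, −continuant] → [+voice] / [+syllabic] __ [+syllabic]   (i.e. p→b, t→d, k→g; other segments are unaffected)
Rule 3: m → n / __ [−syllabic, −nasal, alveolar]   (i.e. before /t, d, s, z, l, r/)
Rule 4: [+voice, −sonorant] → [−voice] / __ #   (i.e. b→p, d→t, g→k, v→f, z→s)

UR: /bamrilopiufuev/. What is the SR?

Rule 1 (intervocalic voicing): /p/ is a voiceless obstruent between vowels /o/ and /i/, so it voices to [b]. /f/ is a voiceless obstruent between vowels /u/ and /u/, so it voices to [v]. /bamrilopiufuev/ → bamrilobiuvuev.
Rule 2 (intervocalic voicing): no segment meets the environment; /bamrilobiuvuev/ is unchanged.
Rule 3 (nasal place assimilation): /m/ precedes the alveolar consonant /r/, so it assimilates in place to [n]. /bamrilobiuvuev/ → banrilobiuvuev.
Rule 4 (final devoicing): /v/ is a voiced obstruent in word-final position, so it devoices to [f]. /banrilobiuvuev/ → banrilobiuvuef.

banrilobiuvuef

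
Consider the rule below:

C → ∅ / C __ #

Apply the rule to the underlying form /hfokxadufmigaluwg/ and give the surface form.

/g/ is the second consonant of a word-final cluster /wg/, so it deletes.
The other instances of /h/, /f/, /k/, /x/, /d/, /m/, /g/, /l/, /w/ do not occur in the required environment and remain unchanged.
Surface form: [hfokxadufmigaluw].

hfokxadufmigaluw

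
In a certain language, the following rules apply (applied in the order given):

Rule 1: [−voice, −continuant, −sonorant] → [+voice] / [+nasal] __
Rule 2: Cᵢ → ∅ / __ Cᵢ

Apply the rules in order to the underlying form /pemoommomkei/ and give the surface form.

Rule 1 (post-nasal voicing): /k/ is a voiceless stop immediately after the nasal /m/, so it voices to [g]. /pemoommomkei/ → pemoommomgei.
Rule 2 (degemination): /mm/ is a geminate; the first /m/ deletes. /pemoommomgei/ → pemoomomgei.

pemoomomgei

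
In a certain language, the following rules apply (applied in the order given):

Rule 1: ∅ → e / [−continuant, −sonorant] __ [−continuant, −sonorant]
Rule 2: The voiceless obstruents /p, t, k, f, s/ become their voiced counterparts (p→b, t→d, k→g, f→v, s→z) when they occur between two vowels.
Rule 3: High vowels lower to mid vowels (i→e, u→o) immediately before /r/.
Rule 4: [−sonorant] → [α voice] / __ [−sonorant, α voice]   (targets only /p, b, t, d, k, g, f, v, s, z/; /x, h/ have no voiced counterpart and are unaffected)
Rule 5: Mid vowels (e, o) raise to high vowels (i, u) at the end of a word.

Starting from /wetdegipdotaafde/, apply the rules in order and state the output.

Rule 1 (stop-cluster e-epenthesis): /t/ and /d/ form a stop–stop cluster, so [e] is inserted between them. /p/ and /d/ form a stop–stop cluster, so [e] is inserted between them. /wetdegipdotaafde/ → wetedegipedotaafde.
Rule 2 (intervocalic voicing): /t/ is a voiceless obstruent between vowels /e/ and /e/, so it voices to [d]. /p/ is a voiceless obstruent between vowels /i/ and /e/, so it voices to [b]. /t/ is a voiceless obstruent between vowels /o/ and /a/, so it voices to [d]. /wetedegipedotaafde/ → wededegibedodaafde.
Rule 3 (pre-rhotic lowering): no segment meets the environment; /wededegibedodaafde/ is unchanged.
Rule 4 (regressive voicing assimilation): /f/ precedes the voiced obstruent /d/, so it voices to [v] by assimilation. /wededegibedodaafde/ → wededegibedodaavde.
Rule 5 (final vowel raising): /e/ is a mid vowel in word-final position, so it raises to [i]. /wededegibedodaavde/ → wededegibedodaavdi.

wededegibedodaavdi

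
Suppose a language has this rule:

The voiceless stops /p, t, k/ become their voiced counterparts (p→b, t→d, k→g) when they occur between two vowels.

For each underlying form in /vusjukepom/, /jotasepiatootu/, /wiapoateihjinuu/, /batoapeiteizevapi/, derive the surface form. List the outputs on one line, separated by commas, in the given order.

vusjugebom, jodasebiadoodu, wiaboadeihjinuu, badoabeideizevabi

/vusjukepom/: /k/ is a voiceless stop between vowels /u/ and /e/, so it voices to [g]. /p/ is a voiceless stop between vowels /e/ and /o/, so it voices to [b]. → [vusjugebom].
/jotasepiatootu/: /t/ is a voiceless stop between vowels /o/ and /a/, so it voices to [d]. /p/ is a voiceless stop between vowels /e/ and /i/, so it voices to [b]. /t/ is a voiceless stop between vowels /a/ and /o/, so it voices to [d]. /t/ is a voiceless stop between vowels /o/ and /u/, so it voices to [d]. → [jodasebiadoodu].
/wiapoateihjinuu/: /p/ is a voiceless stop between vowels /a/ and /o/, so it voices to [b]. /t/ is a voiceless stop between vowels /a/ and /e/, so it voices to [d]. → [wiaboadeihjinuu].
/batoapeiteizevapi/: /t/ is a voiceless stop between vowels /a/ and /o/, so it voices to [d]. /p/ is a voiceless stop between vowels /a/ and /e/, so it voices to [b]. /t/ is a voiceless stop between vowels /i/ and /e/, so it voices to [d]. /p/ is a voiceless stop between vowels /a/ and /i/, so it voices to [b]. → [badoabeideizevabi].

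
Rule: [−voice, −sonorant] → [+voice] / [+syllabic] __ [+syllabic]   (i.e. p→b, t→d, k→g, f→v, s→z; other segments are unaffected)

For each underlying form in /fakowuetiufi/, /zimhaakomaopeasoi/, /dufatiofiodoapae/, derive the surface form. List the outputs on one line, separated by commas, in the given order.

/fakowuetiufi/: /k/ is a voiceless obstruent between vowels /a/ and /o/, so it voices to [g]. /t/ is a voiceless obstruent between vowels /e/ and /i/, so it voices to [d]. /f/ is a voiceless obstruent between vowels /u/ and /i/, so it voices to [v]. → [fagowuediuvi].
/zimhaakomaopeasoi/: /k/ is a voiceless obstruent between vowels /a/ and /o/, so it voices to [g]. /p/ is a voiceless obstruent between vowels /o/ and /e/, so it voices to [b]. /s/ is a voiceless obstruent between vowels /a/ and /o/, so it voices to [z]. → [zimhaagomaobeazoi].
/dufatiofiodoapae/: /f/ is a voiceless obstruent between vowels /u/ and /a/, so it voices to [v]. /t/ is a voiceless obstruent between vowels /a/ and /i/, so it voices to [d]. /f/ is a voiceless obstruent between vowels /o/ and /i/, so it voices to [v]. /p/ is a voiceless obstruent between vowels /a/ and /a/, so it voices to [b]. → [duvadioviodoabae].

fagowuediuvi, zimhaagomaobeazoi, duvadioviodoabae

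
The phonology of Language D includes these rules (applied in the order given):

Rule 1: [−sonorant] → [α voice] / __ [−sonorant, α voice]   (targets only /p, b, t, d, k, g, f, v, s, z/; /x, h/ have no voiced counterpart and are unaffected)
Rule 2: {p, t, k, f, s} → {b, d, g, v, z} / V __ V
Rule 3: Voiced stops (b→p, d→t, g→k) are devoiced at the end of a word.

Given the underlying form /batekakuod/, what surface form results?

badegaguot

Rule 1 (regressive voicing assimilation): no segment meets the environment; /batekakuod/ is unchanged.
Rule 2 (intervocalic voicing): /t/ is a voiceless obstruent between vowels /a/ and /e/, so it voices to [d]. /k/ is a voiceless obstruent between vowels /e/ and /a/, so it voices to [g]. /k/ is a voiceless obstruent between vowels /a/ and /u/, so it voices to [g]. /batekakuod/ → badegaguod.
Rule 3 (final devoicing): /d/ is a voiced stop in word-final position, so it devoices to [t]. /badegaguod/ → badegaguot.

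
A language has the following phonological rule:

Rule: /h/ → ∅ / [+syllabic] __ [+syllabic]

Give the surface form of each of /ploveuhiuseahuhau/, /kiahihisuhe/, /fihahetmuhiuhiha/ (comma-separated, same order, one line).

ploveuiuseauau, kiaiisue, fiaetmuiuia

/ploveuhiuseahuhau/: /h/ occurs between vowels /u/ and /i/, so it deletes. /h/ occurs between vowels /a/ and /u/, so it deletes. /h/ occurs between vowels /u/ and /a/, so it deletes. → [ploveuiuseauau].
/kiahihisuhe/: /h/ occurs between vowels /a/ and /i/, so it deletes. /h/ occurs between vowels /i/ and /i/, so it deletes. /h/ occurs between vowels /u/ and /e/, so it deletes. → [kiaiisue].
/fihahetmuhiuhiha/: /h/ occurs between vowels /i/ and /a/, so it deletes. /h/ occurs between vowels /a/ and /e/, so it deletes. /h/ occurs between vowels /u/ and /i/, so it deletes. /h/ occurs between vowels /u/ and /i/, so it deletes. /h/ occurs between vowels /i/ and /a/, so it deletes. → [fiaetmuiuia].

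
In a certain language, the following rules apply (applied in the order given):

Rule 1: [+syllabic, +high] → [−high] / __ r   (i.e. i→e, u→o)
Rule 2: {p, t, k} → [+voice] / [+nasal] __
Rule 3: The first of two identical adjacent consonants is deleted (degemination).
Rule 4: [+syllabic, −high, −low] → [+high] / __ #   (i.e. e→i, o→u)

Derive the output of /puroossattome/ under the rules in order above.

Rule 1 (pre-rhotic lowering): /u/ is a high vowel immediately before /r/, so it lowers to [o]. /puroossattome/ → poroossattome.
Rule 2 (post-nasal voicing): no segment meets the environment; /poroossattome/ is unchanged.
Rule 3 (degemination): /ss/ is a geminate; the first /s/ deletes. /tt/ is a geminate; the first /t/ deletes. /poroossattome/ → poroosatome.
Rule 4 (final vowel raising): /e/ is a mid vowel in word-final position, so it raises to [i]. /poroosatome/ → poroosatomi.

poroosatomi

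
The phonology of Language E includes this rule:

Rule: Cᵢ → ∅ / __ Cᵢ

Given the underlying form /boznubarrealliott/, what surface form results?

/rr/ is a geminate; the first /r/ deletes.
/ll/ is a geminate; the first /l/ deletes.
/tt/ is a geminate; the first /t/ deletes.
The other instances of /b/, /z/, /n/, /r/, /l/, /t/ do not occur in the required environment and remain unchanged.
Surface form: [boznubarealiot].

boznubarealiot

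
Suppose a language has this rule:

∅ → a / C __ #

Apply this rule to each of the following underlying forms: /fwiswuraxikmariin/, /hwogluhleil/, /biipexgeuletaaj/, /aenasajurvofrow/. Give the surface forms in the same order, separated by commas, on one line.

fwiswuraxikmariina, hwogluhleila, biipexgeuletaaja, aenasajurvofrowa

/fwiswuraxikmariin/: the form ends in the consonant /n/, so [a] is inserted word-finally. → [fwiswuraxikmariina].
/hwogluhleil/: the form ends in the consonant /l/, so [a] is inserted word-finally. → [hwogluhleila].
/biipexgeuletaaj/: the form ends in the consonant /j/, so [a] is inserted word-finally. → [biipexgeuletaaja].
/aenasajurvofrow/: the form ends in the consonant /w/, so [a] is inserted word-finally. → [aenasajurvofrowa].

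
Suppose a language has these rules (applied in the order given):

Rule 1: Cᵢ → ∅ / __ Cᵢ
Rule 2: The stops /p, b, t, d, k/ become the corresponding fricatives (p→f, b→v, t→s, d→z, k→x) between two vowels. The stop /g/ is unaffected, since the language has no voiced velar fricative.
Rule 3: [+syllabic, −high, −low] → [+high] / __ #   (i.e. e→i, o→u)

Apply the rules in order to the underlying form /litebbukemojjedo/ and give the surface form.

lisevuxemojezu

Rule 1 (degemination): /bb/ is a geminate; the first /b/ deletes. /jj/ is a geminate; the first /j/ deletes. /litebbukemojjedo/ → litebukemojedo.
Rule 2 (intervocalic spirantization): /t/ is a stop between vowels /i/ and /e/, so it spirantizes to the fricative [s]. /b/ is a stop between vowels /e/ and /u/, so it spirantizes to the fricative [v]. /k/ is a stop between vowels /u/ and /e/, so it spirantizes to the fricative [x]. /d/ is a stop between vowels /e/ and /o/, so it spirantizes to the fricative [z]. /litebukemojedo/ → lisevuxemojezo.
Rule 3 (final vowel raising): /o/ is a mid vowel in word-final position, so it raises to [u]. /lisevuxemojezo/ → lisevuxemojezu.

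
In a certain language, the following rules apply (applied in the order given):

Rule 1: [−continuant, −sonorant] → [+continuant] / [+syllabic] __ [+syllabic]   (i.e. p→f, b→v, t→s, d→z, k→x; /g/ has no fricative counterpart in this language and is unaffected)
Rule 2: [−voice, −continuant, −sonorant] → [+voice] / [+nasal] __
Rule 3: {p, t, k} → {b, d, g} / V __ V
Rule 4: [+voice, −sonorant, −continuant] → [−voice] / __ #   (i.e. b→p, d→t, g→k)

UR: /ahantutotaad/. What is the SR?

ahandusosaat

Rule 1 (intervocalic spirantization): /t/ is a stop between vowels /u/ and /o/, so it spirantizes to the fricative [s]. /t/ is a stop between vowels /o/ and /a/, so it spirantizes to the fricative [s]. /ahantutotaad/ → ahantusosaad.
Rule 2 (post-nasal voicing): /t/ is a voiceless stop immediately after the nasal /n/, so it voices to [d]. /ahantusosaad/ → ahandusosaad.
Rule 3 (intervocalic voicing): no segment meets the environment; /ahandusosaad/ is unchanged.
Rule 4 (final devoicing): /d/ is a voiced stop in word-final position, so it devoices to [t]. /ahandusosaad/ → ahandusosaat.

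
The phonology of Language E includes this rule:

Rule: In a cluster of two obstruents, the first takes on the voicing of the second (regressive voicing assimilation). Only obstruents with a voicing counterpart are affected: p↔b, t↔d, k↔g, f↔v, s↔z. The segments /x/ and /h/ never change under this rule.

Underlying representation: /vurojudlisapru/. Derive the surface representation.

No segment of /vurojudlisapru/ meets the structural description of the rule, so the form surfaces unchanged.

vurojudlisapru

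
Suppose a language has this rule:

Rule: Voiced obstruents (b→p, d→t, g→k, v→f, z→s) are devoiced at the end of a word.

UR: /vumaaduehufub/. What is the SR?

Scanning /vumaaduehufub/: /v/ at position 1 is not in the conditioning environment; /d/ at position 6 is not in the conditioning environment; /b/ is a voiced obstruent in word-final position, so it devoices to [p].
Result: [vumaaduehufup].

vumaaduehufup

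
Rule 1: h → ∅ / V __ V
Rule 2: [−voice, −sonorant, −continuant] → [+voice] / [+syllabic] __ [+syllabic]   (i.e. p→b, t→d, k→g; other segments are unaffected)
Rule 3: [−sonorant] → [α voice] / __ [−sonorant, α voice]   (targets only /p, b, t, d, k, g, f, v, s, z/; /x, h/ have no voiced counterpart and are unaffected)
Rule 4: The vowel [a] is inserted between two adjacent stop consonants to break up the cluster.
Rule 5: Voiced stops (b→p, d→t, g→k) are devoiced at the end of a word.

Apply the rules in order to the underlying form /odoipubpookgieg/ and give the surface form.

Rule 1 (intervocalic h-deletion): no segment meets the environment; /odoipubpookgieg/ is unchanged.
Rule 2 (intervocalic voicing): /p/ is a voiceless stop between vowels /i/ and /u/, so it voices to [b]. /odoipubpookgieg/ → odoibubpookgieg.
Rule 3 (regressive voicing assimilation): /b/ precedes the voiceless obstruent /p/, so it devoices to [p] by assimilation. /k/ precedes the voiced obstruent /g/, so it voices to [g] by assimilation. /odoibubpookgieg/ → odoibuppooggieg.
Rule 4 (stop-cluster a-epenthesis): /p/ and /p/ form a stop–stop cluster, so [a] is inserted between them. /g/ and /g/ form a stop–stop cluster, so [a] is inserted between them. /odoibuppooggieg/ → odoibupapoogagieg.
Rule 5 (final devoicing): /g/ is a voiced stop in word-final position, so it devoices to [k]. /odoibupapoogagieg/ → odoibupapoogagiek.

odoibupapoogagiek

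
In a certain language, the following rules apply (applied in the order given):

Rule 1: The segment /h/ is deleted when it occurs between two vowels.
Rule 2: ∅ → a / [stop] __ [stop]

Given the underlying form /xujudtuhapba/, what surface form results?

Rule 1 (intervocalic h-deletion): /h/ occurs between vowels /u/ and /a/, so it deletes. /xujudtuhapba/ → xujudtuapba.
Rule 2 (stop-cluster a-epenthesis): /d/ and /t/ form a stop–stop cluster, so [a] is inserted between them. /p/ and /b/ form a stop–stop cluster, so [a] is inserted between them. /xujudtuapba/ → xujudatuapaba.

xujudatuapaba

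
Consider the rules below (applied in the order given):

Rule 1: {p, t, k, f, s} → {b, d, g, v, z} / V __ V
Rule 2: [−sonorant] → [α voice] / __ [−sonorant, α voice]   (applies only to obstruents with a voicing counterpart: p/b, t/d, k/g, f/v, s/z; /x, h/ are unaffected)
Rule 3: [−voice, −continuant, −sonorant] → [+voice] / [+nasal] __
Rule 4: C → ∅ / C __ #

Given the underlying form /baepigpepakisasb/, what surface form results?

Rule 1 (intervocalic voicing): /p/ is a voiceless obstruent between vowels /e/ and /i/, so it voices to [b]. /p/ is a voiceless obstruent between vowels /e/ and /a/, so it voices to [b]. /k/ is a voiceless obstruent between vowels /a/ and /i/, so it voices to [g]. /s/ is a voiceless obstruent between vowels /i/ and /a/, so it voices to [z]. /baepigpepakisasb/ → baebigpebagizasb.
Rule 2 (regressive voicing assimilation): /g/ precedes the voiceless obstruent /p/, so it devoices to [k] by assimilation. /s/ precedes the voiced obstruent /b/, so it voices to [z] by assimilation. /baebigpebagizasb/ → baebikpebagizazb.
Rule 3 (post-nasal voicing): no segment meets the environment; /baebikpebagizazb/ is unchanged.
Rule 4 (final cluster simplification): /b/ is the second consonant of a word-final cluster /zb/, so it deletes. /baebikpebagizazb/ → baebikpebagizaz.

baebikpebagizaz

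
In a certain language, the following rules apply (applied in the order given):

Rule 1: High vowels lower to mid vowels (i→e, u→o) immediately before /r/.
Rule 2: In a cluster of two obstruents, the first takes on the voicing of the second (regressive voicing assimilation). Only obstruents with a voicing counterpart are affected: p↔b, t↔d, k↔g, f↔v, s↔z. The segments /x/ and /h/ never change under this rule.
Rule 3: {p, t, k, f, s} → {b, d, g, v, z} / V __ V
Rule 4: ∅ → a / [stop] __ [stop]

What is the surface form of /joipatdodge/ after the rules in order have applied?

joibadadodage

Rule 1 (pre-rhotic lowering): no segment meets the environment; /joipatdodge/ is unchanged.
Rule 2 (regressive voicing assimilation): /t/ precedes the voiced obstruent /d/, so it voices to [d] by assimilation. /joipatdodge/ → joipaddodge.
Rule 3 (intervocalic voicing): /p/ is a voiceless obstruent between vowels /i/ and /a/, so it voices to [b]. /joipaddodge/ → joibaddodge.
Rule 4 (stop-cluster a-epenthesis): /d/ and /d/ form a stop–stop cluster, so [a] is inserted between them. /d/ and /g/ form a stop–stop cluster, so [a] is inserted between them. /joibaddodge/ → joibadadodage.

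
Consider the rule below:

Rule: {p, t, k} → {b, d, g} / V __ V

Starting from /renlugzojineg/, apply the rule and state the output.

renlugzojineg

No segment of /renlugzojineg/ meets the structural description of the rule, so the form surfaces unchanged.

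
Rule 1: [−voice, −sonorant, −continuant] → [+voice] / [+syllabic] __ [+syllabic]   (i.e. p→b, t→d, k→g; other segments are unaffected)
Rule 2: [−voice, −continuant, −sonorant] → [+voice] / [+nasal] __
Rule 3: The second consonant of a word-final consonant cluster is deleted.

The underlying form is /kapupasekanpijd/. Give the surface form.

Rule 1 (intervocalic voicing): /p/ is a voiceless stop between vowels /a/ and /u/, so it voices to [b]. /p/ is a voiceless stop between vowels /u/ and /a/, so it voices to [b]. /k/ is a voiceless stop between vowels /e/ and /a/, so it voices to [g]. /kapupasekanpijd/ → kabubaseganpijd.
Rule 2 (post-nasal voicing): /p/ is a voiceless stop immediately after the nasal /n/, so it voices to [b]. /kabubaseganpijd/ → kabubaseganbijd.
Rule 3 (final cluster simplification): /d/ is the second consonant of a word-final cluster /jd/, so it deletes. /kabubaseganbijd/ → kabubaseganbij.

kabubaseganbij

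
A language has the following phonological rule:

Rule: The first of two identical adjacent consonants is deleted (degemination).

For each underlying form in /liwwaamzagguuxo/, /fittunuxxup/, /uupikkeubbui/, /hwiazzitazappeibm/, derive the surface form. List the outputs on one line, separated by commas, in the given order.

liwaamzaguuxo, fitunuxup, uupikeubui, hwiazitazapeibm

/liwwaamzagguuxo/: /ww/ is a geminate; the first /w/ deletes. /gg/ is a geminate; the first /g/ deletes. → [liwaamzaguuxo].
/fittunuxxup/: /tt/ is a geminate; the first /t/ deletes. /xx/ is a geminate; the first /x/ deletes. → [fitunuxup].
/uupikkeubbui/: /kk/ is a geminate; the first /k/ deletes. /bb/ is a geminate; the first /b/ deletes. → [uupikeubui].
/hwiazzitazappeibm/: /zz/ is a geminate; the first /z/ deletes. /pp/ is a geminate; the first /p/ deletes. → [hwiazitazapeibm].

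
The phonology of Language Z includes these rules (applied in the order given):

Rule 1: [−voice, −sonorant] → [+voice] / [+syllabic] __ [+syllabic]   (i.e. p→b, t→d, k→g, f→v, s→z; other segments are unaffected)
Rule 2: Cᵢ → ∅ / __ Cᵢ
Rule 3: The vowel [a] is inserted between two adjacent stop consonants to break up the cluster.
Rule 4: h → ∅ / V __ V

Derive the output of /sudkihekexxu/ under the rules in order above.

Rule 1 (intervocalic voicing): /k/ is a voiceless obstruent between vowels /e/ and /e/, so it voices to [g]. /sudkihekexxu/ → sudkihegexxu.
Rule 2 (degemination): /xx/ is a geminate; the first /x/ deletes. /sudkihegexxu/ → sudkihegexu.
Rule 3 (stop-cluster a-epenthesis): /d/ and /k/ form a stop–stop cluster, so [a] is inserted between them. /sudkihegexu/ → sudakihegexu.
Rule 4 (intervocalic h-deletion): /h/ occurs between vowels /i/ and /e/, so it deletes. /sudakihegexu/ → sudakiegexu.

sudakiegexu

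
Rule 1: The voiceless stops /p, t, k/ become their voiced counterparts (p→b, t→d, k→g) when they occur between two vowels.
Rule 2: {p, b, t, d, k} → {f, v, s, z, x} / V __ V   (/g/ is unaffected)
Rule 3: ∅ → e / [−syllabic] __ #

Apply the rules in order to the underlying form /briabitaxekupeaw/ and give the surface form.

briavizaxeguveawe

Rule 1 (intervocalic voicing): /t/ is a voiceless stop between vowels /i/ and /a/, so it voices to [d]. /k/ is a voiceless stop between vowels /e/ and /u/, so it voices to [g]. /p/ is a voiceless stop between vowels /u/ and /e/, so it voices to [b]. /briabitaxekupeaw/ → briabidaxegubeaw.
Rule 2 (intervocalic spirantization): /b/ is a stop between vowels /a/ and /i/, so it spirantizes to the fricative [v]. /d/ is a stop between vowels /i/ and /a/, so it spirantizes to the fricative [z]. /b/ is a stop between vowels /u/ and /e/, so it spirantizes to the fricative [v]. /briabidaxegubeaw/ → briavizaxeguveaw.
Rule 3 (final e-epenthesis): the form ends in the consonant /w/, so [e] is inserted word-finally. /briavizaxeguveaw/ → briavizaxeguveawe.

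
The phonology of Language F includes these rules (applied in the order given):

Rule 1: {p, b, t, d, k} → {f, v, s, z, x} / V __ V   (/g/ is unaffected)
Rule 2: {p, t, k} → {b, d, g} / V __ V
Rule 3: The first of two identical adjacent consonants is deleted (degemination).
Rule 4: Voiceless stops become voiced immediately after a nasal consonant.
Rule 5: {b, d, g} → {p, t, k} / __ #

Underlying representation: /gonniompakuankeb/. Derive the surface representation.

goniombaxuangep

Rule 1 (intervocalic spirantization): /k/ is a stop between vowels /a/ and /u/, so it spirantizes to the fricative [x]. /gonniompakuankeb/ → gonniompaxuankeb.
Rule 2 (intervocalic voicing): no segment meets the environment; /gonniompaxuankeb/ is unchanged.
Rule 3 (degemination): /nn/ is a geminate; the first /n/ deletes. /gonniompaxuankeb/ → goniompaxuankeb.
Rule 4 (post-nasal voicing): /p/ is a voiceless stop immediately after the nasal /m/, so it voices to [b]. /k/ is a voiceless stop immediately after the nasal /n/, so it voices to [g]. /goniompaxuankeb/ → goniombaxuangeb.
Rule 5 (final devoicing): /b/ is a voiced stop in word-final position, so it devoices to [p]. /goniombaxuangeb/ → goniombaxuangep.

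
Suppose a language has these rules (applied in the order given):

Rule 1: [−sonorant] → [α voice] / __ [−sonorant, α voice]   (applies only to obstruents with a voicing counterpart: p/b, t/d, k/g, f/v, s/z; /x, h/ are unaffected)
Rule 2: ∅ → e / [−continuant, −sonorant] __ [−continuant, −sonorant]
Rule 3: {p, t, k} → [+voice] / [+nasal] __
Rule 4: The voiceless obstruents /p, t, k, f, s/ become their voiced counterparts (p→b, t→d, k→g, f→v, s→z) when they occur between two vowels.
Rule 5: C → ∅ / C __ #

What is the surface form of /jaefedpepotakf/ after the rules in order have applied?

Rule 1 (regressive voicing assimilation): /d/ precedes the voiceless obstruent /p/, so it devoices to [t] by assimilation. /jaefedpepotakf/ → jaefetpepotakf.
Rule 2 (stop-cluster e-epenthesis): /t/ and /p/ form a stop–stop cluster, so [e] is inserted between them. /jaefetpepotakf/ → jaefetepepotakf.
Rule 3 (post-nasal voicing): no segment meets the environment; /jaefetepepotakf/ is unchanged.
Rule 4 (intervocalic voicing): /f/ is a voiceless obstruent between vowels /e/ and /e/, so it voices to [v]. /t/ is a voiceless obstruent between vowels /e/ and /e/, so it voices to [d]. /p/ is a voiceless obstruent between vowels /e/ and /e/, so it voices to [b]. /p/ is a voiceless obstruent between vowels /e/ and /o/, so it voices to [b]. /t/ is a voiceless obstruent between vowels /o/ and /a/, so it voices to [d]. /jaefetepepotakf/ → jaevedebebodakf.
Rule 5 (final cluster simplification): /f/ is the second consonant of a word-final cluster /kf/, so it deletes. /jaevedebebodakf/ → jaevedebebodak.

jaevedebebodak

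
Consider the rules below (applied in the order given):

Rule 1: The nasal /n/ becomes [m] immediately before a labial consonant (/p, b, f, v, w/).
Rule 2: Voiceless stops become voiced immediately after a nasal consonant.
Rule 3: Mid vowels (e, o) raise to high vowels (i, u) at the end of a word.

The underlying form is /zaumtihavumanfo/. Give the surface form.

Rule 1 (nasal place assimilation): /n/ precedes the labial consonant /f/, so it assimilates in place to [m]. /zaumtihavumanfo/ → zaumtihavumamfo.
Rule 2 (post-nasal voicing): /t/ is a voiceless stop immediately after the nasal /m/, so it voices to [d]. /zaumtihavumamfo/ → zaumdihavumamfo.
Rule 3 (final vowel raising): /o/ is a mid vowel in word-final position, so it raises to [u]. /zaumdihavumamfo/ → zaumdihavumamfu.

zaumdihavumamfu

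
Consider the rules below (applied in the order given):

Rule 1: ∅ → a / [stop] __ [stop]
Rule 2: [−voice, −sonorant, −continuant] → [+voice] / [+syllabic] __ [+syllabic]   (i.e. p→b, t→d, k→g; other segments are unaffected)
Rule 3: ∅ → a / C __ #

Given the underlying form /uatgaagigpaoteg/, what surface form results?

uadagaagigabaodega

Rule 1 (stop-cluster a-epenthesis): /t/ and /g/ form a stop–stop cluster, so [a] is inserted between them. /g/ and /p/ form a stop–stop cluster, so [a] is inserted between them. /uatgaagigpaoteg/ → uatagaagigapaoteg.
Rule 2 (intervocalic voicing): /t/ is a voiceless stop between vowels /a/ and /a/, so it voices to [d]. /p/ is a voiceless stop between vowels /a/ and /a/, so it voices to [b]. /t/ is a voiceless stop between vowels /o/ and /e/, so it voices to [d]. /uatagaagigapaoteg/ → uadagaagigabaodeg.
Rule 3 (final a-epenthesis): the form ends in the consonant /g/, so [a] is inserted word-finally. /uadagaagigabaodeg/ → uadagaagigabaodega.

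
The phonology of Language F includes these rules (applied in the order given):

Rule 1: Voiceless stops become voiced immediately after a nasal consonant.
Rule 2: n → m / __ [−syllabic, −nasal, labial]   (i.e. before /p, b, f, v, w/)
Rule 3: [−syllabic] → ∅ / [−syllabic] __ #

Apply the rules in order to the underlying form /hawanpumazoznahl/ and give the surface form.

Rule 1 (post-nasal voicing): /p/ is a voiceless stop immediately after the nasal /n/, so it voices to [b]. /hawanpumazoznahl/ → hawanbumazoznahl.
Rule 2 (nasal place assimilation): /n/ precedes the labial consonant /b/, so it assimilates in place to [m]. /hawanbumazoznahl/ → hawambumazoznahl.
Rule 3 (final cluster simplification): /l/ is the second consonant of a word-final cluster /hl/, so it deletes. /hawambumazoznahl/ → hawambumazoznah.

hawambumazoznah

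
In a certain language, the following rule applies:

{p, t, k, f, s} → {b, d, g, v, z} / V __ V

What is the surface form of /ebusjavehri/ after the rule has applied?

No segment of /ebusjavehri/ meets the structural description of the rule, so the form surfaces unchanged.

ebusjavehri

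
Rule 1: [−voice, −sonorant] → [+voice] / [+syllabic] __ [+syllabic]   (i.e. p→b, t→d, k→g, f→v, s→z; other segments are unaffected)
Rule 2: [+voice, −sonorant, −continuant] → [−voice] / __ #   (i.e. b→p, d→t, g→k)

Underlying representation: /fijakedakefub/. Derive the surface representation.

Rule 1 (intervocalic voicing): /k/ is a voiceless obstruent between vowels /a/ and /e/, so it voices to [g]. /k/ is a voiceless obstruent between vowels /a/ and /e/, so it voices to [g]. /f/ is a voiceless obstruent between vowels /e/ and /u/, so it voices to [v]. /fijakedakefub/ → fijagedagevub.
Rule 2 (final devoicing): /b/ is a voiced stop in word-final position, so it devoices to [p]. /fijagedagevub/ → fijagedagevup.

fijagedagevup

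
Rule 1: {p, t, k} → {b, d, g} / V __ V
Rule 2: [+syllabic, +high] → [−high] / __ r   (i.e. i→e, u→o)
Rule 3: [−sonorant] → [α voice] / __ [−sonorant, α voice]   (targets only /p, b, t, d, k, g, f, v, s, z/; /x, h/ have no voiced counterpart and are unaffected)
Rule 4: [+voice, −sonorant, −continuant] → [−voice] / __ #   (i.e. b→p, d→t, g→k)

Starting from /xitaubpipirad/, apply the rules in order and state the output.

Rule 1 (intervocalic voicing): /t/ is a voiceless stop between vowels /i/ and /a/, so it voices to [d]. /p/ is a voiceless stop between vowels /i/ and /i/, so it voices to [b]. /xitaubpipirad/ → xidaubpibirad.
Rule 2 (pre-rhotic lowering): /i/ is a high vowel immediately before /r/, so it lowers to [e]. /xidaubpibirad/ → xidaubpiberad.
Rule 3 (regressive voicing assimilation): /b/ precedes the voiceless obstruent /p/, so it devoices to [p] by assimilation. /xidaubpiberad/ → xidauppiberad.
Rule 4 (final devoicing): /d/ is a voiced stop in word-final position, so it devoices to [t]. /xidauppiberad/ → xidauppiberat.

xidauppiberat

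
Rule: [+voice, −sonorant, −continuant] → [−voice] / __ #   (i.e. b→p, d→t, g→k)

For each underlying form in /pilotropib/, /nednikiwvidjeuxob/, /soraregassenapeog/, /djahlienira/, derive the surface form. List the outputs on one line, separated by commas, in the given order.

/pilotropib/: /b/ is a voiced stop in word-final position, so it devoices to [p]. → [pilotropip].
/nednikiwvidjeuxob/: /b/ is a voiced stop in word-final position, so it devoices to [p]. → [nednikiwvidjeuxop].
/soraregassenapeog/: /g/ is a voiced stop in word-final position, so it devoices to [k]. → [soraregassenapeok].
/djahlienira/: the rule's environment is not met; surfaces unchanged as [djahlienira].

pilotropip, nednikiwvidjeuxop, soraregassenapeok, djahlienira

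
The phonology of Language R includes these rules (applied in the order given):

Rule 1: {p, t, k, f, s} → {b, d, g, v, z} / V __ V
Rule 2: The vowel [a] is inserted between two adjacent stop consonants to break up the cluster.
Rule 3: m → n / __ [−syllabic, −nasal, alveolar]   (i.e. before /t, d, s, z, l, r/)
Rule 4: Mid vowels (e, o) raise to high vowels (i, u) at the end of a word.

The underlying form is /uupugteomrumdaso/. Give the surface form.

uubugateonrundazu

Rule 1 (intervocalic voicing): /p/ is a voiceless obstruent between vowels /u/ and /u/, so it voices to [b]. /s/ is a voiceless obstruent between vowels /a/ and /o/, so it voices to [z]. /uupugteomrumdaso/ → uubugteomrumdazo.
Rule 2 (stop-cluster a-epenthesis): /g/ and /t/ form a stop–stop cluster, so [a] is inserted between them. /uubugteomrumdazo/ → uubugateomrumdazo.
Rule 3 (nasal place assimilation): /m/ precedes the alveolar consonant /r/, so it assimilates in place to [n]. /m/ precedes the alveolar consonant /d/, so it assimilates in place to [n]. /uubugateomrumdazo/ → uubugateonrundazo.
Rule 4 (final vowel raising): /o/ is a mid vowel in word-final position, so it raises to [u]. /uubugateonrundazo/ → uubugateonrundazu.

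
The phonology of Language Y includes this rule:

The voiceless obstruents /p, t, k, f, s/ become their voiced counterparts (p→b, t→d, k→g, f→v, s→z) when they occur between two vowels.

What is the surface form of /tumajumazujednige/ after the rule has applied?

tumajumazujednige

No segment of /tumajumazujednige/ meets the structural description of the rule, so the form surfaces unchanged.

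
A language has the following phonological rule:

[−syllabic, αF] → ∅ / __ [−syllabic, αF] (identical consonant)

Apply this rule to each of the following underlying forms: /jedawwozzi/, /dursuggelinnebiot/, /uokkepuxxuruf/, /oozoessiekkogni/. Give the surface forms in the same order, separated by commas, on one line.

jedawozi, dursugelinebiot, uokepuxuruf, oozoesiekogni

/jedawwozzi/: /ww/ is a geminate; the first /w/ deletes. /zz/ is a geminate; the first /z/ deletes. → [jedawozi].
/dursuggelinnebiot/: /gg/ is a geminate; the first /g/ deletes. /nn/ is a geminate; the first /n/ deletes. → [dursugelinebiot].
/uokkepuxxuruf/: /kk/ is a geminate; the first /k/ deletes. /xx/ is a geminate; the first /x/ deletes. → [uokepuxuruf].
/oozoessiekkogni/: /ss/ is a geminate; the first /s/ deletes. /kk/ is a geminate; the first /k/ deletes. → [oozoesiekogni].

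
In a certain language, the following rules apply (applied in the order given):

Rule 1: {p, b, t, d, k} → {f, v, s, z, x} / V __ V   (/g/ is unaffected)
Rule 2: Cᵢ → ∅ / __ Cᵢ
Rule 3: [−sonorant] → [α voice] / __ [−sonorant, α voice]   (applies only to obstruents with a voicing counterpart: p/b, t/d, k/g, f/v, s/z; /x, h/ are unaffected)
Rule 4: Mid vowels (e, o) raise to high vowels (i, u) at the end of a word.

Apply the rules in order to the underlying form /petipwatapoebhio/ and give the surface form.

Rule 1 (intervocalic spirantization): /t/ is a stop between vowels /e/ and /i/, so it spirantizes to the fricative [s]. /t/ is a stop between vowels /a/ and /a/, so it spirantizes to the fricative [s]. /p/ is a stop between vowels /a/ and /o/, so it spirantizes to the fricative [f]. /petipwatapoebhio/ → pesipwasafoebhio.
Rule 2 (degemination): no segment meets the environment; /pesipwasafoebhio/ is unchanged.
Rule 3 (regressive voicing assimilation): /b/ precedes the voiceless obstruent /h/, so it devoices to [p] by assimilation. /pesipwasafoebhio/ → pesipwasafoephio.
Rule 4 (final vowel raising): /o/ is a mid vowel in word-final position, so it raises to [u]. /pesipwasafoephio/ → pesipwasafoephiu.

pesipwasafoephiu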